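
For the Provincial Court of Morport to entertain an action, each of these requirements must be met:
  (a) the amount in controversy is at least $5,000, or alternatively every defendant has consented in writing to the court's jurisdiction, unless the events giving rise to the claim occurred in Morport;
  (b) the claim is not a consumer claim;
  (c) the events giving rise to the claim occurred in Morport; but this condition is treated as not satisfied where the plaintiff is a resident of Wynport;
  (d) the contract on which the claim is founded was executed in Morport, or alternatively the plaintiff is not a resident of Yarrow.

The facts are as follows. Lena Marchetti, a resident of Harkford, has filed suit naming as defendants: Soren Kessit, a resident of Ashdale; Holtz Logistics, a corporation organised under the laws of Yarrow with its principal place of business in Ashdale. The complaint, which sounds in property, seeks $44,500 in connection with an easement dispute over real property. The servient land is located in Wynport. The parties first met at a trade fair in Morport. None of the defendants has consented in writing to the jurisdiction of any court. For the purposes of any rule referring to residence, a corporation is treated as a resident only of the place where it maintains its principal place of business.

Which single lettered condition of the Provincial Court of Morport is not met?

The Provincial Court of Morport:
  (a) The amount in controversy is USD 44,500, which meets the 5,000 dollars floor — that alternative is enough. Condition met.
  (b) The claim is a property claim, not a consumer claim. Satisfied.
  (c) The operative events occurred in Wynport, not Morport. Not satisfied.
  (d) The plaintiff resides in Harkford, which is not Yarrow, which satisfies one of the alternatives. Satisfied.
Only condition (c) fails.

(c)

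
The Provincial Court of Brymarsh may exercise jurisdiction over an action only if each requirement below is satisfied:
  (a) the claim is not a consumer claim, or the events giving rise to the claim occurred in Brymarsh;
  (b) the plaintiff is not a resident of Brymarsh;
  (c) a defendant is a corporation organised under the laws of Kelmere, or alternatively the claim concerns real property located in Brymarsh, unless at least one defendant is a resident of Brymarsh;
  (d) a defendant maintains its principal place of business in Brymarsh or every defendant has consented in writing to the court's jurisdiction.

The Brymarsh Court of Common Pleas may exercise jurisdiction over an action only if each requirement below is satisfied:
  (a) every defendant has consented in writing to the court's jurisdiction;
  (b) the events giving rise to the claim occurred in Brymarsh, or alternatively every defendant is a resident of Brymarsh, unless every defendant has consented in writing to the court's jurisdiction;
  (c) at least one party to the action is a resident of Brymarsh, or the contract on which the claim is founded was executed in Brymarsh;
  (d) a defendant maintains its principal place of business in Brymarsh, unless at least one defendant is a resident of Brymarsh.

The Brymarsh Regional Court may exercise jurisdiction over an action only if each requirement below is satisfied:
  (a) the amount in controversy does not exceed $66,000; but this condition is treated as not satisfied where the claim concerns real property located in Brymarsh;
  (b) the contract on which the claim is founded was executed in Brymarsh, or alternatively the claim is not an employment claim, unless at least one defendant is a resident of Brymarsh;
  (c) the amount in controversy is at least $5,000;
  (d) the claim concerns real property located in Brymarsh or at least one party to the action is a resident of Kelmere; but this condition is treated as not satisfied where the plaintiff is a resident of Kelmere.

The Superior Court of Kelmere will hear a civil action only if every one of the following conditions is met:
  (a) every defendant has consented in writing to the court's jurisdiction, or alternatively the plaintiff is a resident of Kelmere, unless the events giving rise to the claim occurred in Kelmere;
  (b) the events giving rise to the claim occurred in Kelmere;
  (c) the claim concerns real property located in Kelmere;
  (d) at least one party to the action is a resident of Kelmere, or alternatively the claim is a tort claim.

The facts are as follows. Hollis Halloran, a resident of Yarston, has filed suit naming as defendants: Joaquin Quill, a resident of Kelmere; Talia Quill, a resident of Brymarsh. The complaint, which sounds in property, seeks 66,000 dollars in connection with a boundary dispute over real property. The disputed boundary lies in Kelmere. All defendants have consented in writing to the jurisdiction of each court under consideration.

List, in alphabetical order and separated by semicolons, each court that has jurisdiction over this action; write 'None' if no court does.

the Brymarsh Court of Common Pleas; the Brymarsh Regional Court; the Provincial Court of Brymarsh; the Superior Court of Kelmere

The Provincial Court of Brymarsh:
  (a) The claim is a property claim, not a consumer claim, which satisfies one of the alternatives. Condition met.
  (b) The plaintiff resides in Yarston, which is not Brymarsh. Satisfied.
  (c) No defendant is a corporation; the property lies in Kelmere, not Brymarsh — every alternative fails. But Talia Quill resides in Brymarsh, and the 'unless' clause therefore excuses the requirement. Condition met.
  (d) Every defendant has filed written consent, so one alternative holds. Condition met.
  → Every requirement is satisfied — jurisdiction.
The Brymarsh Court of Common Pleas:
  (a) Every defendant has filed written consent. Condition met.
  (b) The operative events occurred in Kelmere, not Brymarsh; the defendants reside as follows — Joaquin Quill in Kelmere, Talia Quill in Brymarsh — not all in Brymarsh — every alternative fails. The proviso rescues it, though: every defendant has filed written consent. Met.
  (c) Talia Quill resides in Brymarsh, so one alternative holds. Condition met.
  (d) No defendant is a corporation. The proviso rescues it, though: Talia Quill resides in Brymarsh. Met.
  → Every requirement is satisfied — jurisdiction.
The Brymarsh Regional Court:
  (a) The amount in controversy is 66,000 dollars, within the 66,000 dollars ceiling. The exception is not triggered, since the property lies in Kelmere, not Brymarsh. Satisfied.
  (b) The claim is a property claim, not an employment claim, so this disjunct is met. Met.
  (c) The amount in controversy is USD 66,000, which meets the 5,000 dollars floor. Satisfied.
  (d) Joaquin Quill resides in Kelmere, so one alternative holds. The exception is not triggered, since the plaintiff resides in Yarston, not Kelmere. Condition met.
  → Every requirement is satisfied — jurisdiction.
The Superior Court of Kelmere:
  (a) Every defendant has filed written consent — that alternative is enough. Satisfied.
  (b) The operative events occurred in Kelmere. Met.
  (c) The property lies in Kelmere. Condition met.
  (d) Joaquin Quill resides in Kelmere, which satisfies one of the alternatives. Condition met.
  → The court has jurisdiction.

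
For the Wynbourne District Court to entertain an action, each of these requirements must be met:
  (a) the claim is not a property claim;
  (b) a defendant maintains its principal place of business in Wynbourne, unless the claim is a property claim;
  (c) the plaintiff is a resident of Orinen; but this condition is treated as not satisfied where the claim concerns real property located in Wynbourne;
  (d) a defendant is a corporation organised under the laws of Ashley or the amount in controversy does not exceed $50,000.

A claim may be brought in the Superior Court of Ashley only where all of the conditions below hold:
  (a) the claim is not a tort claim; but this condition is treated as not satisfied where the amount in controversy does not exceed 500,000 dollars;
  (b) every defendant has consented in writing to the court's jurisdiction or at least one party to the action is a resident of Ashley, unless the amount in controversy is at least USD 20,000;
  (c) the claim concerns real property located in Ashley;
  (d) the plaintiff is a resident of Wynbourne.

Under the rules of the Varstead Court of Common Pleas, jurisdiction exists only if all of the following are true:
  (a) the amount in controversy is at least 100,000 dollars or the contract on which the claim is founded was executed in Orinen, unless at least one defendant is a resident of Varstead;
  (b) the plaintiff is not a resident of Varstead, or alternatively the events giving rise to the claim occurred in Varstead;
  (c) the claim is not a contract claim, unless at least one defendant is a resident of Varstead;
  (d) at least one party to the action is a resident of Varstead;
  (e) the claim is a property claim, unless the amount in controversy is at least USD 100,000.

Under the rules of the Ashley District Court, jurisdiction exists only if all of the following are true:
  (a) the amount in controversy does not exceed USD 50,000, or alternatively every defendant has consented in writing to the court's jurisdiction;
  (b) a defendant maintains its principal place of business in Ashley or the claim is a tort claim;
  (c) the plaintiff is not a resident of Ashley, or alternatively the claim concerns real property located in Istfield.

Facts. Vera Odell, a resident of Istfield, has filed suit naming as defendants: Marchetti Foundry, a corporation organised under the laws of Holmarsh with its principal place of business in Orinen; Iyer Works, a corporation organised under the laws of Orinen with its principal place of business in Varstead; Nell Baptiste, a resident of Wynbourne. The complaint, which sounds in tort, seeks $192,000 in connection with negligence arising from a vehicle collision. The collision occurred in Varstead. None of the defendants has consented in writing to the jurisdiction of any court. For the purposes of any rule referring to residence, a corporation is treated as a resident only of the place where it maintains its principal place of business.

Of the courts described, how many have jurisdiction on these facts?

1

The Wynbourne District Court:
  (a) The claim is a tort claim, not a property claim. Met.
  (b) The corporate defendant(s) have their principal place of business in Orinen, Varstead, not Wynbourne. The proviso offers no rescue either, since the claim is a tort claim, not a property claim. Not met.
  (c) The plaintiff resides in Istfield, not Orinen. Condition not met.
  (d) The corporate defendant(s) are organised in Holmarsh, Orinen, not Ashley; the amount in controversy is USD 192,000, above the 50,000 dollars ceiling — none of the alternatives is met. Not satisfied.
  → No jurisdiction.
The Superior Court of Ashley:
  (a) The claim is a tort claim. Condition not met.
  (b) No such written consent has been filed; no party resides in Ashley — none of the alternatives is met. However, the amount in controversy is USD 192,000, which meets the $20,000 floor, so the 'unless' proviso supplies this condition. Met.
  (c) The claim does not concern real property. Fails.
  (d) The plaintiff resides in Istfield, not Wynbourne. Condition not met.
  → At least one condition fails; no jurisdiction.
The Varstead Court of Common Pleas:
  (a) The amount in controversy is $192,000, which meets the USD 100,000 floor, which satisfies one of the alternatives. Condition met.
  (b) The plaintiff resides in Istfield, which is not Varstead, which satisfies one of the alternatives. Satisfied.
  (c) The claim is a tort claim, not a contract claim. Condition met.
  (d) Iyer Works resides in Varstead. Condition met.
  (e) The claim is a tort claim, not a property claim. The proviso rescues it, though: the amount in controversy is $192,000, which meets the USD 100,000 floor. Condition met.
  → Jurisdiction lies.
The Ashley District Court:
  (a) The amount in controversy is USD 192,000, above the $50,000 ceiling; no such written consent has been filed — none of the alternatives is met. Condition not met.
  (b) The claim is a tort claim — that alternative is enough. Condition met.
  (c) The plaintiff resides in Istfield, which is not Ashley, which satisfies one of the alternatives. Satisfied.
  → Not every requirement is met — no jurisdiction.
Courts with jurisdiction: the Varstead Court of Common Pleas — 1 in total.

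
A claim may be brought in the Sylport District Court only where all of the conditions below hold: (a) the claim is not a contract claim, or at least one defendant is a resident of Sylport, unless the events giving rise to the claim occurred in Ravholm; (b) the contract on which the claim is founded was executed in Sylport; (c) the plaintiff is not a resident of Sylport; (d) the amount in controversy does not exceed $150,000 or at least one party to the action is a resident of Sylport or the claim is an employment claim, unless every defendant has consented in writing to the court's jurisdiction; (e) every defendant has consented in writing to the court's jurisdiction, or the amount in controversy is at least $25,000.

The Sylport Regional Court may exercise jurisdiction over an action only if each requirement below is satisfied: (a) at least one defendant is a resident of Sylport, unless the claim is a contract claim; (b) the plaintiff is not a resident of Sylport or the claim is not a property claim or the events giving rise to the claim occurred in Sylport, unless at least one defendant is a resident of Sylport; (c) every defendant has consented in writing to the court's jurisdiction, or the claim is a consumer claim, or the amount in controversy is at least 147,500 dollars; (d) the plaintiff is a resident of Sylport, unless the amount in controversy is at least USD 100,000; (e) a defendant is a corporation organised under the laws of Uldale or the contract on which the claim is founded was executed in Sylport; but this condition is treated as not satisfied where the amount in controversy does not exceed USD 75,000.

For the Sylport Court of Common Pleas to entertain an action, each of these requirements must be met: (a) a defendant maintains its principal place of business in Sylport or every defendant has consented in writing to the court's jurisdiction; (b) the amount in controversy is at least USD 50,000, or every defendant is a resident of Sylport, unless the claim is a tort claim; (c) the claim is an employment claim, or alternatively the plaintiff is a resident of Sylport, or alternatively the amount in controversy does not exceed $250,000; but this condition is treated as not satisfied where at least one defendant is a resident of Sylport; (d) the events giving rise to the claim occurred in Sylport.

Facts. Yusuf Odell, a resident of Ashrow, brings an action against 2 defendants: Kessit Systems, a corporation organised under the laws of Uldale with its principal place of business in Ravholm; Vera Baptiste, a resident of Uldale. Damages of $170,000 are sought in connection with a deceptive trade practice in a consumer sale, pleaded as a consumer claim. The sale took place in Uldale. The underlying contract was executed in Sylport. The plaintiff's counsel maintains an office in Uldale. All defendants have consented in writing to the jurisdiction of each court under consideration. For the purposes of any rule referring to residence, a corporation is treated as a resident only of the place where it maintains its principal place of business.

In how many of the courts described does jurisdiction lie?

The Sylport District Court:
  (a) The claim is a consumer claim, not a contract claim — that alternative is enough. Met.
  (b) The contract was executed in Sylport. Satisfied.
  (c) The plaintiff resides in Ashrow, which is not Sylport. Condition met.
  (d) The amount in controversy is $170,000, above the USD 150,000 ceiling; no party resides in Sylport; the claim is a consumer claim, not an employment claim — none of the alternatives is met. However, every defendant has filed written consent, so the 'unless' proviso supplies this condition. Satisfied.
  (e) Every defendant has filed written consent, which satisfies one of the alternatives. Condition met.
  → All conditions met; jurisdiction exists.
The Sylport Regional Court:
  (a) No defendant resides in Sylport (they reside in Ravholm, Uldale). The proviso offers no rescue either, since the claim is a consumer claim, not a contract claim. Not satisfied.
  (b) The plaintiff resides in Ashrow, which is not Sylport, so one alternative holds. Met.
  (c) Every defendant has filed written consent — that alternative is enough. Met.
  (d) The plaintiff resides in Ashrow, not Sylport. But the amount in controversy is USD 170,000, which meets the $100,000 floor, and the 'unless' clause therefore excuses the requirement. Met.
  (e) Kessit Systems is organised under the laws of Uldale, which satisfies one of the alternatives. The exception is not triggered, since the amount in controversy is $170,000, above the USD 75,000 ceiling. Met.
  → At least one condition fails; no jurisdiction.
The Sylport Court of Common Pleas:
  (a) Every defendant has filed written consent, so one alternative holds. Satisfied.
  (b) The amount in controversy is $170,000, which meets the USD 50,000 floor, so this disjunct is met. Met.
  (c) The amount in controversy is 170,000 dollars, within the USD 250,000 ceiling, so one alternative holds. The carve-out does not apply: no defendant resides in Sylport (they reside in Ravholm, Uldale). Satisfied.
  (d) The operative events occurred in Uldale, not Sylport. Fails.
  → At least one condition fails; no jurisdiction.
Courts with jurisdiction: the Sylport District Court — 1 in total.

1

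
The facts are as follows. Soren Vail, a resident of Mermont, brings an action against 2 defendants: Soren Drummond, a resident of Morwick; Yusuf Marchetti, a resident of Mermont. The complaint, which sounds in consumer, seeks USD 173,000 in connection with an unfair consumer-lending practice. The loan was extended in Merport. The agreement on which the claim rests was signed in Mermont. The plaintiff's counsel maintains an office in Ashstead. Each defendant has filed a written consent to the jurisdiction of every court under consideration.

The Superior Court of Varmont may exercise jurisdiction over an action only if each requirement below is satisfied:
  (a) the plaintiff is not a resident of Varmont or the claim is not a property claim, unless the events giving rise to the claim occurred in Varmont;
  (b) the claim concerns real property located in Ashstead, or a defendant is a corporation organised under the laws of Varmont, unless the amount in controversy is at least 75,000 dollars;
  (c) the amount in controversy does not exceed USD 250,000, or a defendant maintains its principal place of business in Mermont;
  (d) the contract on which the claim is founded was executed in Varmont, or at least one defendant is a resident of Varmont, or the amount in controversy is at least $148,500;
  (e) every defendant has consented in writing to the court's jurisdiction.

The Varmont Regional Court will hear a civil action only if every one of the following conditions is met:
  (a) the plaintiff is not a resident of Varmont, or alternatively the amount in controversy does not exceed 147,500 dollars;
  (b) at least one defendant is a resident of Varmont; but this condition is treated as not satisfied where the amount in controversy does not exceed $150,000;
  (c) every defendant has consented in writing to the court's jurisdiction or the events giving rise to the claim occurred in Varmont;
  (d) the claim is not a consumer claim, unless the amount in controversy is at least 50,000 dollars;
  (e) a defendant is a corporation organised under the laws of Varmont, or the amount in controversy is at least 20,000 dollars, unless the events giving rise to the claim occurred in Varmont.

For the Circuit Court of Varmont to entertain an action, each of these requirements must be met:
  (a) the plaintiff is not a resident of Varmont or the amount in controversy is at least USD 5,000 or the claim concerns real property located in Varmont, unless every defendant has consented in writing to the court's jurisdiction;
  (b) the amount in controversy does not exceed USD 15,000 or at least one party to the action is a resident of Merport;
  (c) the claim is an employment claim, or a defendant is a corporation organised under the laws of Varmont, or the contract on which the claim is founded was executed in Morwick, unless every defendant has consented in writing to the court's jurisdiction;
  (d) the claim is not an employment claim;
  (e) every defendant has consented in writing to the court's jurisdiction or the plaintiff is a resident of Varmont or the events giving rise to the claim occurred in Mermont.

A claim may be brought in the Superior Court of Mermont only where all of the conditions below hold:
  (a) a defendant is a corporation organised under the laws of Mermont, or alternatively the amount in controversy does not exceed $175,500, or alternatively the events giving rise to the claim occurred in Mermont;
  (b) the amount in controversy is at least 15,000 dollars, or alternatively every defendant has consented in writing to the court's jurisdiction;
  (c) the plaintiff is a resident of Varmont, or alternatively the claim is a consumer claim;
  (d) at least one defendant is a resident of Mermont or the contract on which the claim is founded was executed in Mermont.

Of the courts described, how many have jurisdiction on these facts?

2

The Superior Court of Varmont:
  (a) The plaintiff resides in Mermont, which is not Varmont, so one alternative holds. Satisfied.
  (b) The claim does not concern real property; no defendant is a corporation — every alternative fails. But the amount in controversy is USD 173,000, which meets the USD 75,000 floor, and the 'unless' clause therefore excuses the requirement. Condition met.
  (c) The amount in controversy is $173,000, within the 250,000 dollars ceiling, which satisfies one of the alternatives. Met.
  (d) The amount in controversy is $173,000, which meets the 148,500 dollars floor, so one alternative holds. Met.
  (e) Every defendant has filed written consent. Condition met.
  → Jurisdiction lies.
The Varmont Regional Court:
  (a) The plaintiff resides in Mermont, which is not Varmont, which satisfies one of the alternatives. Condition met.
  (b) No defendant resides in Varmont (they reside in Morwick, Mermont). Not met.
  (c) Every defendant has filed written consent, which satisfies one of the alternatives. Satisfied.
  (d) The claim is a consumer claim. The proviso rescues it, though: the amount in controversy is 173,000 dollars, which meets the USD 50,000 floor. Satisfied.
  (e) The amount in controversy is $173,000, which meets the $20,000 floor, so this disjunct is met. Met.
  → The court lacks jurisdiction.
The Circuit Court of Varmont:
  (a) The plaintiff resides in Mermont, which is not Varmont, so this disjunct is met. Condition met.
  (b) The amount in controversy is 173,000 dollars, above the 15,000 dollars ceiling; no party resides in Merport — none of the alternatives is met. Not satisfied.
  (c) The claim is a consumer claim, not an employment claim; no defendant is a corporation; the contract was executed in Mermont, not Morwick — every alternative fails. But every defendant has filed written consent, and the 'unless' clause therefore excuses the requirement. Met.
  (d) The claim is a consumer claim, not an employment claim. Satisfied.
  (e) Every defendant has filed written consent, so one alternative holds. Satisfied.
  → The court lacks jurisdiction.
The Superior Court of Mermont:
  (a) The amount in controversy is 173,000 dollars, within the USD 175,500 ceiling, which satisfies one of the alternatives. Condition met.
  (b) The amount in controversy is $173,000, which meets the USD 15,000 floor, which satisfies one of the alternatives. Condition met.
  (c) The claim is a consumer claim, which satisfies one of the alternatives. Condition met.
  (d) Yusuf Marchetti resides in Mermont, so one alternative holds. Condition met.
  → The court has jurisdiction.
Courts with jurisdiction: the Superior Court of Varmont, the Superior Court of Mermont — 2 in total.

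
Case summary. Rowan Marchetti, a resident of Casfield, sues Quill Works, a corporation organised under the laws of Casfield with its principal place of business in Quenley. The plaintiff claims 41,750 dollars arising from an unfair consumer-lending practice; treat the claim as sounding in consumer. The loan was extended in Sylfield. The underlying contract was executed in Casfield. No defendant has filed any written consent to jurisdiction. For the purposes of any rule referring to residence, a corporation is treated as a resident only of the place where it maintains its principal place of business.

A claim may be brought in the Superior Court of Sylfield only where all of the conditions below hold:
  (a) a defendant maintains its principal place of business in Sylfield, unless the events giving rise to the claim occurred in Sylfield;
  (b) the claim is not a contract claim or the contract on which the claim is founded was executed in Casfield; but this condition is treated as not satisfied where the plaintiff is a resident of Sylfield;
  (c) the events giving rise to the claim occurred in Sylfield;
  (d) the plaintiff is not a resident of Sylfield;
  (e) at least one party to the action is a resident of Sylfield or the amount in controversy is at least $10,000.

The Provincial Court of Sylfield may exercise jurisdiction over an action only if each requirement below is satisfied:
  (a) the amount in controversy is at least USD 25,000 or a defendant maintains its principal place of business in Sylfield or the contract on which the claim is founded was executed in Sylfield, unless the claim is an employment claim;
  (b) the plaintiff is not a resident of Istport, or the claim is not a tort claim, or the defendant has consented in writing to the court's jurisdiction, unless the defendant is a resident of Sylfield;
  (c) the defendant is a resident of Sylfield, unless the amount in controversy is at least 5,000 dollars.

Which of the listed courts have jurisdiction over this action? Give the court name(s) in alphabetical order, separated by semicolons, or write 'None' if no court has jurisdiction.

the Provincial Court of Sylfield; the Superior Court of Sylfield

The Superior Court of Sylfield:
  (a) The corporate defendant(s) have their principal place of business in Quenley, not Sylfield. However, the operative events occurred in Sylfield, so the 'unless' proviso supplies this condition. Met.
  (b) The claim is a consumer claim, not a contract claim, so this disjunct is met. The carve-out does not apply: the plaintiff resides in Casfield, not Sylfield. Condition met.
  (c) The operative events occurred in Sylfield. Condition met.
  (d) The plaintiff resides in Casfield, which is not Sylfield. Met.
  (e) The amount in controversy is USD 41,750, which meets the 10,000 dollars floor, which satisfies one of the alternatives. Met.
  → Every requirement is satisfied — jurisdiction.
The Provincial Court of Sylfield:
  (a) The amount in controversy is 41,750 dollars, which meets the $25,000 floor — that alternative is enough. Satisfied.
  (b) The plaintiff resides in Casfield, which is not Istport — that alternative is enough. Met.
  (c) The defendant resides in Quenley, not Sylfield. However, the amount in controversy is $41,750, which meets the USD 5,000 floor, so the 'unless' proviso supplies this condition. Satisfied.
  → All conditions met; jurisdiction exists.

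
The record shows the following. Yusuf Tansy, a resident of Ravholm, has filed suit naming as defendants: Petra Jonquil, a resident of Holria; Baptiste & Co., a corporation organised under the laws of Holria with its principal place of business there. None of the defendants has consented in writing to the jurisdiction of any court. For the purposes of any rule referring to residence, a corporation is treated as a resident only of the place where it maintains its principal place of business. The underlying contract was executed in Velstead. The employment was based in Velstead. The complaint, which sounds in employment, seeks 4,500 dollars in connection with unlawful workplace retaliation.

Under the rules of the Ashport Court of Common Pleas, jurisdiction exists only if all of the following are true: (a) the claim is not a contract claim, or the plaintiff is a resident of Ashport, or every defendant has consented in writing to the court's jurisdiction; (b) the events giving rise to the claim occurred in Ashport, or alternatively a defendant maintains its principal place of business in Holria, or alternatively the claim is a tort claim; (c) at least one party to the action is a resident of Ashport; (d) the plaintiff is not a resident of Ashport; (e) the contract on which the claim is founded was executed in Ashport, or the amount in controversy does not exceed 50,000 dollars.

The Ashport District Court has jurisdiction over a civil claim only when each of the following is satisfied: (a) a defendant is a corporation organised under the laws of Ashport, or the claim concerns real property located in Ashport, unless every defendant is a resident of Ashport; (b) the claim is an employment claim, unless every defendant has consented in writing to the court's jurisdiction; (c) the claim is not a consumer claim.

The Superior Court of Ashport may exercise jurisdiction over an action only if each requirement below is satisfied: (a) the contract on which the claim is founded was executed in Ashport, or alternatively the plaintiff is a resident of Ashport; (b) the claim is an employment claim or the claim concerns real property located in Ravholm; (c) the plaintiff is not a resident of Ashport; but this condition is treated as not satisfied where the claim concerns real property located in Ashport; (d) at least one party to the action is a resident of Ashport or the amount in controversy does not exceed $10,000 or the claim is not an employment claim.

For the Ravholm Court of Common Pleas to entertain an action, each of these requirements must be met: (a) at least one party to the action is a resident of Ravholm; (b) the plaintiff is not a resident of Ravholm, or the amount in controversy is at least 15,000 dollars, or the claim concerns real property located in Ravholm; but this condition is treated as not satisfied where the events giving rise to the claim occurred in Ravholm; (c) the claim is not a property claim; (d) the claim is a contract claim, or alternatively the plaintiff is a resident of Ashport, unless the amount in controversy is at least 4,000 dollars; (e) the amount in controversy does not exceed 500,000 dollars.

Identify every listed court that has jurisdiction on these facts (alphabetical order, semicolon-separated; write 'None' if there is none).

None

The Ashport Court of Common Pleas:
  (a) The claim is an employment claim, not a contract claim, which satisfies one of the alternatives. Met.
  (b) Baptiste & Co. has its principal place of business in Holria, so this disjunct is met. Met.
  (c) No party resides in Ashport. Condition not met.
  (d) The plaintiff resides in Ravholm, which is not Ashport. Satisfied.
  (e) The amount in controversy is 4,500 dollars, within the $50,000 ceiling, which satisfies one of the alternatives. Satisfied.
  → The court lacks jurisdiction.
The Ashport District Court:
  (a) The corporate defendant(s) are organised in Holria, not Ashport; the claim does not concern real property — no alternative holds. The proviso offers no rescue either, since the defendants reside as follows — Petra Jonquil in Holria, Baptiste & Co. in Holria — not all in Ashport. Condition not met.
  (b) The claim is an employment claim. Satisfied.
  (c) The claim is an employment claim, not a consumer claim. Condition met.
  → Not every requirement is met — no jurisdiction.
The Superior Court of Ashport:
  (a) The contract was executed in Velstead, not Ashport; the plaintiff resides in Ravholm, not Ashport — none of the alternatives is met. Not satisfied.
  (b) The claim is an employment claim, so one alternative holds. Satisfied.
  (c) The plaintiff resides in Ravholm, which is not Ashport. And the carve-out is inapplicable — the claim does not concern real property. Condition met.
  (d) The amount in controversy is USD 4,500, within the $10,000 ceiling, which satisfies one of the alternatives. Satisfied.
  → The court lacks jurisdiction.
The Ravholm Court of Common Pleas:
  (a) Yusuf Tansy resides in Ravholm. Condition met.
  (b) The plaintiff resides in Ravholm; the amount in controversy is 4,500 dollars, below the USD 15,000 floor; the claim does not concern real property — none of the alternatives is met. Not met.
  (c) The claim is an employment claim, not a property claim. Condition met.
  (d) The claim is an employment claim, not a contract claim; the plaintiff resides in Ravholm, not Ashport — none of the alternatives is met. However, the amount in controversy is USD 4,500, which meets the USD 4,000 floor, so the 'unless' proviso supplies this condition. Satisfied.
  (e) The amount in controversy is $4,500, within the $500,000 ceiling. Met.
  → No jurisdiction.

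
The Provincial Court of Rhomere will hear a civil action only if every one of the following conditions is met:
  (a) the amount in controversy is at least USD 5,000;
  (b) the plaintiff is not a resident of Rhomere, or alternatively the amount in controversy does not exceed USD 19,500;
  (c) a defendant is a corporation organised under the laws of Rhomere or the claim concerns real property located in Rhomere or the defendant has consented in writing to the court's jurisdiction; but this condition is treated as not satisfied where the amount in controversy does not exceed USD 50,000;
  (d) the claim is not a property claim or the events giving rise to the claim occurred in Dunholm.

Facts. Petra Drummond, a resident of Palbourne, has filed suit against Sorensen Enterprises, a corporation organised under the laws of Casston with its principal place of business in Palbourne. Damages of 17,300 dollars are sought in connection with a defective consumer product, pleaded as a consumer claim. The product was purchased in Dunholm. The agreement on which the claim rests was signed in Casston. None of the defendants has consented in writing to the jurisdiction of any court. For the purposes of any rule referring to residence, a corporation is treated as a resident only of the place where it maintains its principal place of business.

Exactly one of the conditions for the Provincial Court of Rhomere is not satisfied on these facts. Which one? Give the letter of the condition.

The Provincial Court of Rhomere:
  (a) The amount in controversy is 17,300 dollars, which meets the USD 5,000 floor. Met.
  (b) The plaintiff resides in Palbourne, which is not Rhomere, so one alternative holds. Condition met.
  (c) The corporate defendant(s) are organised in Casston, not Rhomere; the claim does not concern real property; no such written consent has been filed — every alternative fails. Not satisfied.
  (d) The claim is a consumer claim, not a property claim, so one alternative holds. Condition met.
Only condition (c) fails.

(c)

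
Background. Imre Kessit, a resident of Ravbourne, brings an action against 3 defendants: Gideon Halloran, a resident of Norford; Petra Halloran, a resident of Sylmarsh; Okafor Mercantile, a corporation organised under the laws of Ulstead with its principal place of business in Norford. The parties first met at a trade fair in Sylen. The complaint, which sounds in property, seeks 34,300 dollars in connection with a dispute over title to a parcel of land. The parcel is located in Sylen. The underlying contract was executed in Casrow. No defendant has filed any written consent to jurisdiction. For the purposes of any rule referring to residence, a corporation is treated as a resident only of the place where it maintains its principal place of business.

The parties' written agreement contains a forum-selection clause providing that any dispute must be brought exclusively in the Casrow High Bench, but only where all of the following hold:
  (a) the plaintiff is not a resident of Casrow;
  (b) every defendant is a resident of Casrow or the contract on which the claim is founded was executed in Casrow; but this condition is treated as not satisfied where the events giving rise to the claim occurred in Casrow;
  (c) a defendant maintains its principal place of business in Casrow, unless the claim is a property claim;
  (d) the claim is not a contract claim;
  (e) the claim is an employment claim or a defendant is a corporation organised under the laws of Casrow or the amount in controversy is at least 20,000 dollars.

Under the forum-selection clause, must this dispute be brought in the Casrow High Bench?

Yes

The Casrow High Bench:
  (a) The plaintiff resides in Ravbourne, which is not Casrow. Met.
  (b) The contract was executed in Casrow — that alternative is enough. The exception is not triggered, since the operative events occurred in Sylen, not Casrow. Satisfied.
  (c) The corporate defendant(s) have their principal place of business in Norford, not Casrow. The proviso rescues it, though: the claim is a property claim. Condition met.
  (d) The claim is a property claim, not a contract claim. Satisfied.
  (e) The amount in controversy is $34,300, which meets the $20,000 floor — that alternative is enough. Satisfied.
  → Forum clause is triggered.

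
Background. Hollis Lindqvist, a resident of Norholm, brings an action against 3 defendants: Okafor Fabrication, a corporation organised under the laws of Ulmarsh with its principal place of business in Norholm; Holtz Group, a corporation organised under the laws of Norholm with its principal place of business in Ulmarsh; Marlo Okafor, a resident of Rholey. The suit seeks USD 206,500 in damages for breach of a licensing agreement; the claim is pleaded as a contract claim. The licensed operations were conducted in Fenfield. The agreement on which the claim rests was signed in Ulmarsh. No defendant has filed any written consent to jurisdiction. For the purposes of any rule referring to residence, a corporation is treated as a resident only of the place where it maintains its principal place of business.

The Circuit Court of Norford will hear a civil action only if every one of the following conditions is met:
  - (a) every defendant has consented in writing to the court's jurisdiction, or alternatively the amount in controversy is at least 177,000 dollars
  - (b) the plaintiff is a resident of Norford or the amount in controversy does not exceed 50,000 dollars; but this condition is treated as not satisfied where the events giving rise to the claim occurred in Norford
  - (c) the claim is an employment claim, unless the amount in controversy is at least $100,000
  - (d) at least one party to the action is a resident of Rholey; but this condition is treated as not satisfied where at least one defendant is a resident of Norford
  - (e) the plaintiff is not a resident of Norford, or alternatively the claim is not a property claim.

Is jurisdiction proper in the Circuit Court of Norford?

No

The Circuit Court of Norford:
  (a) The amount in controversy is 206,500 dollars, which meets the 177,000 dollars floor, so one alternative holds. Condition met.
  (b) The plaintiff resides in Norholm, not Norford; the amount in controversy is $206,500, above the 50,000 dollars ceiling — no alternative holds. Not met.
  (c) The claim is a contract claim, not an employment claim. But the amount in controversy is $206,500, which meets the 100,000 dollars floor, and the 'unless' clause therefore excuses the requirement. Satisfied.
  (d) Marlo Okafor resides in Rholey. And the carve-out is inapplicable — no defendant resides in Norford (they reside in Norholm, Ulmarsh, Rholey). Met.
  (e) The plaintiff resides in Norholm, which is not Norford, so one alternative holds. Condition met.
  → No jurisdiction.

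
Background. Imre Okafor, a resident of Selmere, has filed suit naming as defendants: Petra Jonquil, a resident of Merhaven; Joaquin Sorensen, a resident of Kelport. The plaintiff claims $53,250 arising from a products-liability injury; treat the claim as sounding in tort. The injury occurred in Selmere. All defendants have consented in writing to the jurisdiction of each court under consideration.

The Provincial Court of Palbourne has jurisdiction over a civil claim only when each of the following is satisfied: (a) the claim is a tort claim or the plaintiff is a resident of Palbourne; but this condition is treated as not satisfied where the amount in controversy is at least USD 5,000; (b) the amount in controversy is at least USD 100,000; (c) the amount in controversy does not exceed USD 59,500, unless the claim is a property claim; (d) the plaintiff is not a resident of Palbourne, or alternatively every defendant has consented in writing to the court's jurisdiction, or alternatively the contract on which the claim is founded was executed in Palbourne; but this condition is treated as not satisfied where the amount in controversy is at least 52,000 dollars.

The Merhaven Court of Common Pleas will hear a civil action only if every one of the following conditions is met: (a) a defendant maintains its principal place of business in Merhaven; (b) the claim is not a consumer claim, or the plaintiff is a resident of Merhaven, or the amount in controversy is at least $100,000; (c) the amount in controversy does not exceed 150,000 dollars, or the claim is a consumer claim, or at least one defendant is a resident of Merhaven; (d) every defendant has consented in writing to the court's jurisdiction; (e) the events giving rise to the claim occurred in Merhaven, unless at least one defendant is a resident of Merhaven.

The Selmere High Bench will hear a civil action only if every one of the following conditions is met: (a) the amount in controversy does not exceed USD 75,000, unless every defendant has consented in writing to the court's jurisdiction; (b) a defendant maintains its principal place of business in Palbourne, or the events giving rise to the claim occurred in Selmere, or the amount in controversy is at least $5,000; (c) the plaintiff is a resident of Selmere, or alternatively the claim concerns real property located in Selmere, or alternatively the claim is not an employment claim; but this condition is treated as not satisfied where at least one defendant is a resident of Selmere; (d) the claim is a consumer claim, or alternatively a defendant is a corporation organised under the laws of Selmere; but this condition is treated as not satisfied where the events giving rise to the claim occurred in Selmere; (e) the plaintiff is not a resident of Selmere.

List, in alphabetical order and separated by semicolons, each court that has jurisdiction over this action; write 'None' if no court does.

None

The Provincial Court of Palbourne:
  (a) The claim is a tort claim — that alternative is enough. But the carve-out bites: the amount in controversy is 53,250 dollars, which meets the $5,000 floor. Fails.
  (b) The amount in controversy is 53,250 dollars, below the USD 100,000 floor. Not met.
  (c) The amount in controversy is USD 53,250, within the USD 59,500 ceiling. Met.
  (d) The plaintiff resides in Selmere, which is not Palbourne, so this disjunct is met. However, the amount in controversy is $53,250, which meets the USD 52,000 floor, which falls within the stated exception and so defeats the condition. Not satisfied.
  → Not every requirement is met — no jurisdiction.
The Merhaven Court of Common Pleas:
  (a) No defendant is a corporation. Condition not met.
  (b) The claim is a tort claim, not a consumer claim, which satisfies one of the alternatives. Condition met.
  (c) The amount in controversy is 53,250 dollars, within the 150,000 dollars ceiling, so one alternative holds. Condition met.
  (d) Every defendant has filed written consent. Satisfied.
  (e) The operative events occurred in Selmere, not Merhaven. However, Petra Jonquil resides in Merhaven, so the 'unless' proviso supplies this condition. Condition met.
  → No jurisdiction.
The Selmere High Bench:
  (a) The amount in controversy is USD 53,250, within the $75,000 ceiling. Satisfied.
  (b) The operative events occurred in Selmere — that alternative is enough. Condition met.
  (c) The plaintiff resides in Selmere — that alternative is enough. And the carve-out is inapplicable — no defendant resides in Selmere (they reside in Merhaven, Kelport). Condition met.
  (d) The claim is a tort claim, not a consumer claim; no defendant is a corporation — none of the alternatives is met. Fails.
  (e) The plaintiff resides in Selmere. Fails.
  → The court lacks jurisdiction.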